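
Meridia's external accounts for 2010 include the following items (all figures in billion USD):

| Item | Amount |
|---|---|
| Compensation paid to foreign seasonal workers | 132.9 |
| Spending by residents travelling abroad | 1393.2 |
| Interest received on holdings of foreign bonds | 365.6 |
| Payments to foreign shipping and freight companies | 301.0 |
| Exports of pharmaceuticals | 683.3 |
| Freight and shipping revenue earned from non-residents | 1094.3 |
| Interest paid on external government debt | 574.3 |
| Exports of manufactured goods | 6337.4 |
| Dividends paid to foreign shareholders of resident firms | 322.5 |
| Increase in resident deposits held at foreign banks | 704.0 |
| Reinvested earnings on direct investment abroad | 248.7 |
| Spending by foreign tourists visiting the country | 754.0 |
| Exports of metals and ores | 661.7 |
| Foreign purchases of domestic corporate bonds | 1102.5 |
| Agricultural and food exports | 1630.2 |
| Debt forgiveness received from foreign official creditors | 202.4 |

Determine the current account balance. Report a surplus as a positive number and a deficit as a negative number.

9051.3

Goods: 6337.4 + 1630.2 + 661.7 + 683.3 = 9312.6
Services: 1094.3 - 301.0 + 754.0 - 1393.2 = 154.1
Primary income: 248.7 + 365.6 - 132.9 - 574.3 - 322.5 = -415.4
Current account = 9312.6 + 154.1 + (-415.4) = 9051.3
(Excluded from the current account — financial account: increase in resident deposits held at foreign banks 704.0, foreign purchases of domestic corporate bonds 1102.5; capital account: debt forgiveness received from foreign official creditors 202.4.)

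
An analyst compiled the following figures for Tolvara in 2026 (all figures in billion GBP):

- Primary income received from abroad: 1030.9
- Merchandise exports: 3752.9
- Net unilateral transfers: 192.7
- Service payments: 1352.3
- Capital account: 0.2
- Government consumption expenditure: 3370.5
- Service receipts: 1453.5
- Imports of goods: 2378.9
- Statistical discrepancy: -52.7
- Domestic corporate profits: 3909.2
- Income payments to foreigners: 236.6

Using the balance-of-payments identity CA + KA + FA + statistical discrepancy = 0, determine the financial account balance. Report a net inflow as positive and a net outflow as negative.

-2409.7

Goods balance = 3752.9 - 2378.9 = 1374.0
Services balance = 1453.5 - 1352.3 = 101.2
Trade balance (goods + services) = 1374.0 + 101.2 = 1475.2
Net primary income = 1030.9 - 236.6 = 794.3
Net secondary income = 192.7
Current account = 1475.2 + 794.3 + 192.7 = 2462.2
Financial account = -(2462.2 + 0.2 + (-52.7)) = -2409.7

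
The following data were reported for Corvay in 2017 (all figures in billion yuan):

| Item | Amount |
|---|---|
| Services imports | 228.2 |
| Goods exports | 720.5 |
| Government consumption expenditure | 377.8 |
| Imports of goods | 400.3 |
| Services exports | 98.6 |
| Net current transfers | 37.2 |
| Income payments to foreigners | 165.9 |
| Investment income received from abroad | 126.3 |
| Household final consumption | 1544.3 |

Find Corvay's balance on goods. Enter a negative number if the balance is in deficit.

320.2

Goods balance = 720.5 - 400.3 = 320.2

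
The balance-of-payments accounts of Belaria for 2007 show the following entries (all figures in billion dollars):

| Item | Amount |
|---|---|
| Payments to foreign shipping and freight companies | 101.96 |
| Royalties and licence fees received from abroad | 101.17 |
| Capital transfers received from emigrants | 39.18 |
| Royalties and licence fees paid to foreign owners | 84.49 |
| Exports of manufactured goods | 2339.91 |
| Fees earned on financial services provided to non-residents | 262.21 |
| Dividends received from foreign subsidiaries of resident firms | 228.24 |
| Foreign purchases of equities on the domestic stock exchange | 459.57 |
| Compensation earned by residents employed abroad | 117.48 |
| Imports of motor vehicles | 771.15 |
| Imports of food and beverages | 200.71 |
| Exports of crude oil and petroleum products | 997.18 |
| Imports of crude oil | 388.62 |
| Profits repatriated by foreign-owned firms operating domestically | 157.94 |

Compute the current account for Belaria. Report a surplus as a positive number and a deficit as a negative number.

2341.32

Goods: 2339.91 + 997.18 - 200.71 - 388.62 - 771.15 = 1976.61
Services: 262.21 - 84.49 + 101.17 - 101.96 = 176.93
Primary income: -157.94 + 228.24 + 117.48 = 187.78
Current account = 1976.61 + 176.93 + 187.78 = 2341.32
(Excluded from the current account — capital account: capital transfers received from emigrants 39.18; financial account: foreign purchases of equities on the domestic stock exchange 459.57.)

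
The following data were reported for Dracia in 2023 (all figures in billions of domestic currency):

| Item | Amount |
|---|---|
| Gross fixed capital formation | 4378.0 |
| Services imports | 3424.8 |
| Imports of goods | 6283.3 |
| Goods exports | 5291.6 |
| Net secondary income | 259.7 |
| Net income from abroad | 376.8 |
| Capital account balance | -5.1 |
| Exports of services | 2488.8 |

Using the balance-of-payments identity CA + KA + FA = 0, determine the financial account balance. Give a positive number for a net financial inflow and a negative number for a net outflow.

1296.3

Goods balance = 5291.6 - 6283.3 = -991.7
Services balance = 2488.8 - 3424.8 = -936.0
Trade balance (goods + services) = -991.7 + (-936.0) = -1927.7
Net primary income = 376.8
Net secondary income = 259.7
Current account = -1927.7 + 376.8 + 259.7 = -1291.2
Financial account = -(-1291.2 + (-5.1)) = 1296.3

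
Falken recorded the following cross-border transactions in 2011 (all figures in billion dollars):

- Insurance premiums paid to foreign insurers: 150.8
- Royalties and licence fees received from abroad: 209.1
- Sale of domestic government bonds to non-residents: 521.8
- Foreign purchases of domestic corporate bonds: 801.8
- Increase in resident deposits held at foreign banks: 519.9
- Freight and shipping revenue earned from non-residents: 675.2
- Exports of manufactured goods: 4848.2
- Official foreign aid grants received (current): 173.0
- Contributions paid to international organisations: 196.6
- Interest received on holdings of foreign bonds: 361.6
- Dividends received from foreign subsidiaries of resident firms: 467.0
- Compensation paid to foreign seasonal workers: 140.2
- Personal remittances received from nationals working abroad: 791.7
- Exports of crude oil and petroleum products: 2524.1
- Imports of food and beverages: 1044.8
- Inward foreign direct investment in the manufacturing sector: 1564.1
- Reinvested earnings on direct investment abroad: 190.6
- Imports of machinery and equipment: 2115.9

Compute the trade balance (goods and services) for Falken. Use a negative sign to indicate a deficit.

4945.1

Goods: 4848.2 - 1044.8 + 2524.1 - 2115.9 = 4211.6
Services: 209.1 - 150.8 + 675.2 = 733.5
Trade balance = 4211.6 + 733.5 = 4945.1
(Excluded from the trade balance — financial account: sale of domestic government bonds to non-residents 521.8, foreign purchases of domestic corporate bonds 801.8, increase in resident deposits held at foreign banks 519.9, inward foreign direct investment in the manufacturing sector 1564.1; secondary income: official foreign aid grants received (current) 173.0, contributions paid to international organisations 196.6, personal remittances received from nationals working abroad 791.7; primary income: interest received on holdings of foreign bonds 361.6, dividends received from foreign subsidiaries of resident firms 467.0, compensation paid to foreign seasonal workers 140.2, reinvested earnings on direct investment abroad 190.6.)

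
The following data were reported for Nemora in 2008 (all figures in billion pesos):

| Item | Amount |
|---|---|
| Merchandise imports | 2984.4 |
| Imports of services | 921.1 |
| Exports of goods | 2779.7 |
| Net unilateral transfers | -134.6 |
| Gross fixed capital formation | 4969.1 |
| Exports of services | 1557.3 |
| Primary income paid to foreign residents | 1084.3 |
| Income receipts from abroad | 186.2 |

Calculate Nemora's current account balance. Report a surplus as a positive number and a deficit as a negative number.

Goods balance = 2779.7 - 2984.4 = -204.7
Services balance = 1557.3 - 921.1 = 636.2
Trade balance (goods + services) = -204.7 + 636.2 = 431.5
Net primary income = 186.2 - 1084.3 = -898.1
Net secondary income = -134.6
Current account = 431.5 + (-898.1) + (-134.6) = -601.2

-601.2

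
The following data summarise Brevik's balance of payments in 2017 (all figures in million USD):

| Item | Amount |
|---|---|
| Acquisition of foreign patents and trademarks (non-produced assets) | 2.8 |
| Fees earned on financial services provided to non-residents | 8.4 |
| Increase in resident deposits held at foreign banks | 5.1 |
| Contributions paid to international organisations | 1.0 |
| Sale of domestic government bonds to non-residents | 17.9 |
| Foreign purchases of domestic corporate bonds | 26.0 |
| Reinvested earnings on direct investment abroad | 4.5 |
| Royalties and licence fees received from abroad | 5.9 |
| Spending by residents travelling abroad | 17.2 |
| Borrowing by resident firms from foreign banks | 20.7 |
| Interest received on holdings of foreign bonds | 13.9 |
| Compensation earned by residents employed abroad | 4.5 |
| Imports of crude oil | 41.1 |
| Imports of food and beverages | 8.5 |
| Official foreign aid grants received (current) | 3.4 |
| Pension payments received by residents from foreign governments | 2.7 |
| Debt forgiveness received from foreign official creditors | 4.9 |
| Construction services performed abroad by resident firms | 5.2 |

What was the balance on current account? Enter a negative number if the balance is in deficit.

Goods: -8.5 - 41.1 = -49.6
Services: -17.2 + 8.4 + 5.2 + 5.9 = 2.3
Primary income: 4.5 + 13.9 + 4.5 = 22.9
Secondary income: 3.4 - 1.0 + 2.7 = 5.1
Current account = (-49.6) + 2.3 + 22.9 + 5.1 = -19.3
(Excluded from the current account — capital account: acquisition of foreign patents and trademarks (non-produced assets) 2.8, debt forgiveness received from foreign official creditors 4.9; financial account: increase in resident deposits held at foreign banks 5.1, sale of domestic government bonds to non-residents 17.9, foreign purchases of domestic corporate bonds 26.0, borrowing by resident firms from foreign banks 20.7.)

-19.3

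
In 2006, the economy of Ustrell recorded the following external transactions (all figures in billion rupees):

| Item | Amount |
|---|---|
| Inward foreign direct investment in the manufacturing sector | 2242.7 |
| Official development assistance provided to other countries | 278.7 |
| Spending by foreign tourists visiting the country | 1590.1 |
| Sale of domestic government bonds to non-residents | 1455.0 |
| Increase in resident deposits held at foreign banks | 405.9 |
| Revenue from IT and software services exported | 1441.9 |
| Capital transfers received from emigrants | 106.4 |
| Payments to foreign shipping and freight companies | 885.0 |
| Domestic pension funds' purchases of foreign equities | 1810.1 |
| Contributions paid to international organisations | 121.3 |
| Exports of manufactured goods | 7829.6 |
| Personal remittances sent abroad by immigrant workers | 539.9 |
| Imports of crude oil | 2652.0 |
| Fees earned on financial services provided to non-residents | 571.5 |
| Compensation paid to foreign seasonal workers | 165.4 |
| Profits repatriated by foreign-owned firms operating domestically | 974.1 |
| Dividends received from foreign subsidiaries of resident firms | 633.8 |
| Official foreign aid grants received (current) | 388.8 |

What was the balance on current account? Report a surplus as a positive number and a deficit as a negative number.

Goods: 7829.6 - 2652.0 = 5177.6
Services: 1441.9 + 571.5 + 1590.1 - 885.0 = 2718.5
Primary income: -165.4 - 974.1 + 633.8 = -505.7
Secondary income: -121.3 - 278.7 - 539.9 + 388.8 = -551.1
Current account = 5177.6 + 2718.5 + (-505.7) + (-551.1) = 6839.3
(Excluded from the current account — financial account: inward foreign direct investment in the manufacturing sector 2242.7, sale of domestic government bonds to non-residents 1455.0, increase in resident deposits held at foreign banks 405.9, domestic pension funds' purchases of foreign equities 1810.1; capital account: capital transfers received from emigrants 106.4.)

6839.3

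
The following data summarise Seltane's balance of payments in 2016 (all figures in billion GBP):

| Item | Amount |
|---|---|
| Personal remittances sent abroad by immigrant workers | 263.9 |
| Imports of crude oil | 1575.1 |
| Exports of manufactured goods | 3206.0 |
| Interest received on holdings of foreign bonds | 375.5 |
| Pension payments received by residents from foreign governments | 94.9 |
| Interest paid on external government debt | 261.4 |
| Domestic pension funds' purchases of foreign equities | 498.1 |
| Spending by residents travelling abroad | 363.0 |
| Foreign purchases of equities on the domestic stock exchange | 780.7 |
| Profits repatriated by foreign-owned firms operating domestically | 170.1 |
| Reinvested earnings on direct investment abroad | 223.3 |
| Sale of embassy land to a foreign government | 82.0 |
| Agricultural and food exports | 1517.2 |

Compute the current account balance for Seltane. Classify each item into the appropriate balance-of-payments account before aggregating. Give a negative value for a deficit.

2783.4

Goods: 3206.0 - 1575.1 + 1517.2 = 3148.1
Services: -363.0
Primary income: 223.3 + 375.5 - 261.4 - 170.1 = 167.3
Secondary income: 94.9 - 263.9 = -169.0
Current account = 3148.1 + (-363.0) + 167.3 + (-169.0) = 2783.4
(Excluded from the current account — financial account: domestic pension funds' purchases of foreign equities 498.1, foreign purchases of equities on the domestic stock exchange 780.7; capital account: sale of embassy land to a foreign government 82.0.)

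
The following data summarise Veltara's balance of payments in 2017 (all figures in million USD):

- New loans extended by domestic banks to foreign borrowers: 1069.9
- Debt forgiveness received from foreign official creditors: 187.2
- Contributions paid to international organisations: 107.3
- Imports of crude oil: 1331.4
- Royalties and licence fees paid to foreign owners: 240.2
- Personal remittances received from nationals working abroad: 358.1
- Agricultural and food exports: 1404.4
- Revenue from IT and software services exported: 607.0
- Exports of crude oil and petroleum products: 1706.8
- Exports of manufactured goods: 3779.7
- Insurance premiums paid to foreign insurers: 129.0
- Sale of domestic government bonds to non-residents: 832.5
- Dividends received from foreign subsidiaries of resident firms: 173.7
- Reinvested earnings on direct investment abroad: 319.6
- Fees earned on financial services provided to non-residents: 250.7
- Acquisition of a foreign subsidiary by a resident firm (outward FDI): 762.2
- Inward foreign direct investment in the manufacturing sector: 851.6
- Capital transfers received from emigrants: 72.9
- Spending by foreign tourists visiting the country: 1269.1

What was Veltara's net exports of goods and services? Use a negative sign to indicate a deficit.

7317.1

Goods: 3779.7 - 1331.4 + 1706.8 + 1404.4 = 5559.5
Services: 1269.1 - 240.2 + 607.0 + 250.7 - 129.0 = 1757.6
Trade balance = 5559.5 + 1757.6 = 7317.1
(Excluded from the trade balance — financial account: new loans extended by domestic banks to foreign borrowers 1069.9, sale of domestic government bonds to non-residents 832.5, acquisition of a foreign subsidiary by a resident firm (outward FDI) 762.2, inward foreign direct investment in the manufacturing sector 851.6; capital account: debt forgiveness received from foreign official creditors 187.2, capital transfers received from emigrants 72.9; secondary income: contributions paid to international organisations 107.3, personal remittances received from nationals working abroad 358.1; primary income: dividends received from foreign subsidiaries of resident firms 173.7, reinvested earnings on direct investment abroad 319.6.)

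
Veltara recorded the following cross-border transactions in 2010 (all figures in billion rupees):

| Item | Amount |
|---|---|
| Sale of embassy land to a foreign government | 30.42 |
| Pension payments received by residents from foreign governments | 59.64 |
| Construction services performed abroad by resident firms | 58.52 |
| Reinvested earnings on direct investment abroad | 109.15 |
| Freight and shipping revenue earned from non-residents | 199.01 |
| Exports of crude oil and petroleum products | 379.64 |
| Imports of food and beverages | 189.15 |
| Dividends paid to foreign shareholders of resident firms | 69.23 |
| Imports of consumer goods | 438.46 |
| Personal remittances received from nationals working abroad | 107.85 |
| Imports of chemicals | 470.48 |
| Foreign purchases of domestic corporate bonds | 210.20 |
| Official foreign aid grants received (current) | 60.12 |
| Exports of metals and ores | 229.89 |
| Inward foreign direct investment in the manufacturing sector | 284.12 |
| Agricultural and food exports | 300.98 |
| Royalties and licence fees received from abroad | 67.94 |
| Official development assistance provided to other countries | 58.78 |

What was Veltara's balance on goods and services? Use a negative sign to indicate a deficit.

137.89

Goods: -438.46 - 470.48 + 379.64 - 189.15 + 229.89 + 300.98 = -187.58
Services: 67.94 + 58.52 + 199.01 = 325.47
Trade balance = -187.58 + 325.47 = 137.89
(Excluded from the trade balance — capital account: sale of embassy land to a foreign government 30.42; secondary income: pension payments received by residents from foreign governments 59.64, personal remittances received from nationals working abroad 107.85, official foreign aid grants received (current) 60.12, official development assistance provided to other countries 58.78; primary income: reinvested earnings on direct investment abroad 109.15, dividends paid to foreign shareholders of resident firms 69.23; financial account: foreign purchases of domestic corporate bonds 210.20, inward foreign direct investment in the manufacturing sector 284.12.)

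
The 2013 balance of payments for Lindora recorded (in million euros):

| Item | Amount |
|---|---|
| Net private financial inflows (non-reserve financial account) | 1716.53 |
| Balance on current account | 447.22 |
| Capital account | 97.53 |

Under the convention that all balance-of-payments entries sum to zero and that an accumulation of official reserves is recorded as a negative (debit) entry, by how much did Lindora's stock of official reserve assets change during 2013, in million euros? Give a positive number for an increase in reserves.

Official reserve transactions balance = -(447.22 + 97.53 + 1716.53) = -2261.28
An accumulation of reserves is recorded as a debit (negative entry), so the change in the stock of reserves is the negative of that balance.
Change in official reserves = -(-2261.28) = 2261.28

2261.28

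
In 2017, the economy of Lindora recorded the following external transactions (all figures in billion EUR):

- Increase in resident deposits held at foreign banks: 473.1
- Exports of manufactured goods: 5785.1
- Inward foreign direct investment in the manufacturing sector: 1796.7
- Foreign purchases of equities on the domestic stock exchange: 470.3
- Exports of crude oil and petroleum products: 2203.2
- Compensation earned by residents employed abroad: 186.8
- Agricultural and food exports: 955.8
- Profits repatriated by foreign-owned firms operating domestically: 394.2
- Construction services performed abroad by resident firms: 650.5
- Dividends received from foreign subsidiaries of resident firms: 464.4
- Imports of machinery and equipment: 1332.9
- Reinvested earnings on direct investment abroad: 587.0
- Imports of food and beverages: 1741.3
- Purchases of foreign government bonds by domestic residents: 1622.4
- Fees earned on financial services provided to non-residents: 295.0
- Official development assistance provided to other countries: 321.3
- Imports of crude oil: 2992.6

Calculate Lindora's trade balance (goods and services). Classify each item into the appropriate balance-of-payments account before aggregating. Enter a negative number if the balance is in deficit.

Goods: -1741.3 + 955.8 + 2203.2 - 1332.9 + 5785.1 - 2992.6 = 2877.3
Services: 295.0 + 650.5 = 945.5
Trade balance = 2877.3 + 945.5 = 3822.8
(Excluded from the trade balance — financial account: increase in resident deposits held at foreign banks 473.1, inward foreign direct investment in the manufacturing sector 1796.7, foreign purchases of equities on the domestic stock exchange 470.3, purchases of foreign government bonds by domestic residents 1622.4; primary income: compensation earned by residents employed abroad 186.8, profits repatriated by foreign-owned firms operating domestically 394.2, dividends received from foreign subsidiaries of resident firms 464.4, reinvested earnings on direct investment abroad 587.0; secondary income: official development assistance provided to other countries 321.3.)

3822.8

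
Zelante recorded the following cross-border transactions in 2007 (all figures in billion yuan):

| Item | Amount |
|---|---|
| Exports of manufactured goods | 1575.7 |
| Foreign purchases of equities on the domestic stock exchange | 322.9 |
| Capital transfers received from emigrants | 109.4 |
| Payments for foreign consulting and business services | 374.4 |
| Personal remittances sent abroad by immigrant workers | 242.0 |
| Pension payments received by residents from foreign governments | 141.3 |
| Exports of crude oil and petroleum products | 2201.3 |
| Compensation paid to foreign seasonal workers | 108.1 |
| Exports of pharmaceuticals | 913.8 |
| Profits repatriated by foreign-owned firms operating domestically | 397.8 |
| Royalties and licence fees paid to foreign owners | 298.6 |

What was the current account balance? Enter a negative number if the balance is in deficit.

3411.2

Goods: 2201.3 + 913.8 + 1575.7 = 4690.8
Services: -374.4 - 298.6 = -673.0
Primary income: -108.1 - 397.8 = -505.9
Secondary income: -242.0 + 141.3 = -100.7
Current account = 4690.8 + (-673.0) + (-505.9) + (-100.7) = 3411.2
(Excluded from the current account — financial account: foreign purchases of equities on the domestic stock exchange 322.9; capital account: capital transfers received from emigrants 109.4.)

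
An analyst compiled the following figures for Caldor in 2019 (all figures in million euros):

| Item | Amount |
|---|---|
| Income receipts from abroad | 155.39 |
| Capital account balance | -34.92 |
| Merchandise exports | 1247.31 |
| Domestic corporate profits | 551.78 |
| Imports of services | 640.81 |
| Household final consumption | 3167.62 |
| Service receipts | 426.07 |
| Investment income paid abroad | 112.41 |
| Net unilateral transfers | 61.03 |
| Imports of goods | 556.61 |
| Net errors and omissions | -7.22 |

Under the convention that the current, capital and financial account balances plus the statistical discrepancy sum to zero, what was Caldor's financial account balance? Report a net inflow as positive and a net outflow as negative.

Goods balance = 1247.31 - 556.61 = 690.70
Services balance = 426.07 - 640.81 = -214.74
Trade balance (goods + services) = 690.70 + (-214.74) = 475.96
Net primary income = 155.39 - 112.41 = 42.98
Net secondary income = 61.03
Current account = 475.96 + 42.98 + 61.03 = 579.97
Financial account = -(579.97 + (-34.92) + (-7.22)) = -537.83

-537.83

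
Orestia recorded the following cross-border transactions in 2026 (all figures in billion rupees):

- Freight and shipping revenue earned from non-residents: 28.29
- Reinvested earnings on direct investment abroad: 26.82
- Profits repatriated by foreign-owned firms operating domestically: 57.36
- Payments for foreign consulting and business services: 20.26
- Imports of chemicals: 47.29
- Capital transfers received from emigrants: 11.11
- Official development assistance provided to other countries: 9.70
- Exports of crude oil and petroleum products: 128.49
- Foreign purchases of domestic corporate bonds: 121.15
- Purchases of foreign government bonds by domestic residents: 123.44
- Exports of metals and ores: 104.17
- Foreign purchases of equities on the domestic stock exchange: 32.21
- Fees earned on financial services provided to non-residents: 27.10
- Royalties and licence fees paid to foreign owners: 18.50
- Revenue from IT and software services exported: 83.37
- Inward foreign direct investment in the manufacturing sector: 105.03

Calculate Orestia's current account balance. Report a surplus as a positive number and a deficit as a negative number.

Goods: -47.29 + 104.17 + 128.49 = 185.37
Services: 28.29 + 83.37 + 27.10 - 18.50 - 20.26 = 100.00
Primary income: -57.36 + 26.82 = -30.54
Secondary income: -9.70
Current account = 185.37 + 100.00 + (-30.54) + (-9.70) = 245.13
(Excluded from the current account — capital account: capital transfers received from emigrants 11.11; financial account: foreign purchases of domestic corporate bonds 121.15, purchases of foreign government bonds by domestic residents 123.44, foreign purchases of equities on the domestic stock exchange 32.21, inward foreign direct investment in the manufacturing sector 105.03.)

245.13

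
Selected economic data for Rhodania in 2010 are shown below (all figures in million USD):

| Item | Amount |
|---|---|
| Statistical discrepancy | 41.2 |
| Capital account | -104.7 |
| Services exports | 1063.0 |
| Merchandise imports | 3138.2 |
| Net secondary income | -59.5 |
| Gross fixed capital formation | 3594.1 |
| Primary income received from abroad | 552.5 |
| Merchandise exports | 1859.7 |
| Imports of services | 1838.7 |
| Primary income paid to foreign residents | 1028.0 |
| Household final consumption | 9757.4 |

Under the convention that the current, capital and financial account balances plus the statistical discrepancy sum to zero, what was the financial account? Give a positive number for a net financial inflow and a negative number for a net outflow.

2652.7

Goods balance = 1859.7 - 3138.2 = -1278.5
Services balance = 1063.0 - 1838.7 = -775.7
Trade balance (goods + services) = -1278.5 + (-775.7) = -2054.2
Net primary income = 552.5 - 1028.0 = -475.5
Net secondary income = -59.5
Current account = -2054.2 + (-475.5) + (-59.5) = -2589.2
Financial account = -(-2589.2 + (-104.7) + 41.2) = 2652.7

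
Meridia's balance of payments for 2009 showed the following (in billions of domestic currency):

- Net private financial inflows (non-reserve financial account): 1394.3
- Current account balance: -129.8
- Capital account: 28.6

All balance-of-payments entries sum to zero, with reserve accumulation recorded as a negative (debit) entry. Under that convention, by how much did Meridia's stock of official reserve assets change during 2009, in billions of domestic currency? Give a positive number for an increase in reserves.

1293.1

Official reserve transactions balance = -((-129.8) + 28.6 + 1394.3) = -1293.1
An accumulation of reserves is recorded as a debit (negative entry), so the change in the stock of reserves is the negative of that balance.
Change in official reserves = -(-1293.1) = 1293.1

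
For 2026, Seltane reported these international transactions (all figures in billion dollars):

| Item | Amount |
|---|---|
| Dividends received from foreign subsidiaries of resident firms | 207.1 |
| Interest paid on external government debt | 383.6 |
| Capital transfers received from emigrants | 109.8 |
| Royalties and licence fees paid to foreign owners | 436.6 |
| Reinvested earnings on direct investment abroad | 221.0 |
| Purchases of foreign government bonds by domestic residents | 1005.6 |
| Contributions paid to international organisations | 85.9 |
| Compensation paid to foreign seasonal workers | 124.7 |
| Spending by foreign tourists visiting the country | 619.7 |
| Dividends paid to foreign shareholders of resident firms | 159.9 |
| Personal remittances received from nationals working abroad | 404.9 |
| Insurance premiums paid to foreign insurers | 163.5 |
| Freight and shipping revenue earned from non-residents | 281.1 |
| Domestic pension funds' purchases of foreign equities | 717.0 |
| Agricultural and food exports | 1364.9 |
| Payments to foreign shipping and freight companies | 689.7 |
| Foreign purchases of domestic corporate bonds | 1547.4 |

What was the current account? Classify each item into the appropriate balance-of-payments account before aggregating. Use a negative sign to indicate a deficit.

1054.8

Goods: 1364.9
Services: 281.1 - 689.7 - 163.5 + 619.7 - 436.6 = -389.0
Primary income: 221.0 - 124.7 + 207.1 - 159.9 - 383.6 = -240.1
Secondary income: 404.9 - 85.9 = 319.0
Current account = 1364.9 + (-389.0) + (-240.1) + 319.0 = 1054.8
(Excluded from the current account — capital account: capital transfers received from emigrants 109.8; financial account: purchases of foreign government bonds by domestic residents 1005.6, domestic pension funds' purchases of foreign equities 717.0, foreign purchases of domestic corporate bonds 1547.4.)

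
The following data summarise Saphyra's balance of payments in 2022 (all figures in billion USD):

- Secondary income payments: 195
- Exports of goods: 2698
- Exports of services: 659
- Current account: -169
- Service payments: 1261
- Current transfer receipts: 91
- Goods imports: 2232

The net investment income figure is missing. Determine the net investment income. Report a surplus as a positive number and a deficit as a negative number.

71

Current account = goods balance + services balance + net primary income + net secondary income
Sum of the known components = -240
Net investment income = CA - (known components) = -169 - (-240) = 71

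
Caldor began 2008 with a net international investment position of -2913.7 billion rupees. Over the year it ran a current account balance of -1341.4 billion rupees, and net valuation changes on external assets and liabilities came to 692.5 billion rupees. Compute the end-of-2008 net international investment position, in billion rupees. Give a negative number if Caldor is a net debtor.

Change in NIIP = current account + net valuation change = -1341.4 + 692.5 = -648.9
End-of-year NIIP = -2913.7 + (-648.9) = -3562.6

-3562.6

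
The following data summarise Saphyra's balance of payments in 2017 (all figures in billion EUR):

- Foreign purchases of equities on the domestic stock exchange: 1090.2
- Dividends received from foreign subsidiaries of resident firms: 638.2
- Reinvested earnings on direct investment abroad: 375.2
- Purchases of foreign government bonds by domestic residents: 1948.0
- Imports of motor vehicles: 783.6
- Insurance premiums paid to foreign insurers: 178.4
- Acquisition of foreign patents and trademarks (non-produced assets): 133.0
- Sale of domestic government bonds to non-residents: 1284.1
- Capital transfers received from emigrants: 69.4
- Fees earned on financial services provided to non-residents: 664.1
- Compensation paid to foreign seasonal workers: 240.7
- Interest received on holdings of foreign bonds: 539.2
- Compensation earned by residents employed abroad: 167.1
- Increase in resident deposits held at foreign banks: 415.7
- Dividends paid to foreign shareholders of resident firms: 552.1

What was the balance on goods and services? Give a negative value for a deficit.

Goods: -783.6
Services: -178.4 + 664.1 = 485.7
Trade balance = -783.6 + 485.7 = -297.9
(Excluded from the trade balance — financial account: foreign purchases of equities on the domestic stock exchange 1090.2, purchases of foreign government bonds by domestic residents 1948.0, sale of domestic government bonds to non-residents 1284.1, increase in resident deposits held at foreign banks 415.7; primary income: dividends received from foreign subsidiaries of resident firms 638.2, reinvested earnings on direct investment abroad 375.2, compensation paid to foreign seasonal workers 240.7, interest received on holdings of foreign bonds 539.2, compensation earned by residents employed abroad 167.1, dividends paid to foreign shareholders of resident firms 552.1; capital account: acquisition of foreign patents and trademarks (non-produced assets) 133.0, capital transfers received from emigrants 69.4.)

-297.9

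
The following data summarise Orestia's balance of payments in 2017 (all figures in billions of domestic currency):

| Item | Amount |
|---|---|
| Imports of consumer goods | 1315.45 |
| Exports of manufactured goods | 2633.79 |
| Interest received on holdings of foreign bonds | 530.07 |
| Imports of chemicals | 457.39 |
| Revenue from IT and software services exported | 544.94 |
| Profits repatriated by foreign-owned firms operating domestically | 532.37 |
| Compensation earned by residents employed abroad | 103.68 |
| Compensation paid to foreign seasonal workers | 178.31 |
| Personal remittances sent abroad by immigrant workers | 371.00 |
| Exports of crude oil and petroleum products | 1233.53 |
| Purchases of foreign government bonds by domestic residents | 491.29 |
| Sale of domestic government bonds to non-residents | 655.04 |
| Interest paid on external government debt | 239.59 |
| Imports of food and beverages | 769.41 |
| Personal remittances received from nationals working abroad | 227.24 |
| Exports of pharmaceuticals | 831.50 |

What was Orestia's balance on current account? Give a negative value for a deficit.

Goods: 1233.53 + 2633.79 - 769.41 + 831.50 - 1315.45 - 457.39 = 2156.57
Services: 544.94
Primary income: -178.31 - 239.59 + 103.68 + 530.07 - 532.37 = -316.52
Secondary income: 227.24 - 371.00 = -143.76
Current account = 2156.57 + 544.94 + (-316.52) + (-143.76) = 2241.23
(Excluded from the current account — financial account: purchases of foreign government bonds by domestic residents 491.29, sale of domestic government bonds to non-residents 655.04.)

2241.23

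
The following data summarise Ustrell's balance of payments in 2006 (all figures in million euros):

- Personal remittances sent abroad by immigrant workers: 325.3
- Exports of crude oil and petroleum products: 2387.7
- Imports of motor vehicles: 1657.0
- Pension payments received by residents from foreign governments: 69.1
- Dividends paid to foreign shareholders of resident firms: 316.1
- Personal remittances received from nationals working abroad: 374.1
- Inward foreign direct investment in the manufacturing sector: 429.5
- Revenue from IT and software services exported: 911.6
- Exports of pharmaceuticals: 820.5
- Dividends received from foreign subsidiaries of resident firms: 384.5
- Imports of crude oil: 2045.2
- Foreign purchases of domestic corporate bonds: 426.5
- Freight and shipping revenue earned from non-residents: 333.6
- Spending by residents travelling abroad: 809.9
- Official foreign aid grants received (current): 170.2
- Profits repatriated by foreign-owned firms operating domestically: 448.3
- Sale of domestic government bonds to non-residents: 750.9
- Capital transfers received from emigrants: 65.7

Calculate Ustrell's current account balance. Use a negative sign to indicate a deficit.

-150.5

Goods: 2387.7 - 2045.2 - 1657.0 + 820.5 = -494.0
Services: 333.6 - 809.9 + 911.6 = 435.3
Primary income: -316.1 + 384.5 - 448.3 = -379.9
Secondary income: 170.2 + 69.1 - 325.3 + 374.1 = 288.1
Current account = (-494.0) + 435.3 + (-379.9) + 288.1 = -150.5
(Excluded from the current account — financial account: inward foreign direct investment in the manufacturing sector 429.5, foreign purchases of domestic corporate bonds 426.5, sale of domestic government bonds to non-residents 750.9; capital account: capital transfers received from emigrants 65.7.)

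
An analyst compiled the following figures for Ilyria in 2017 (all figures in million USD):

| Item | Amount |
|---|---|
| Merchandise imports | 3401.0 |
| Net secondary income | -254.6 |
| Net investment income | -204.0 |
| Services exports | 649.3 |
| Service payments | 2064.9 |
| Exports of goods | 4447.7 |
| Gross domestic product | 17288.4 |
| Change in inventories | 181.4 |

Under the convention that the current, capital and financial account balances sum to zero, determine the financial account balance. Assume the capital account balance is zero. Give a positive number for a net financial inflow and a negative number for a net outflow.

Goods balance = 4447.7 - 3401.0 = 1046.7
Services balance = 649.3 - 2064.9 = -1415.6
Trade balance (goods + services) = 1046.7 + (-1415.6) = -368.9
Net primary income = -204.0
Net secondary income = -254.6
Current account = -368.9 + (-204.0) + (-254.6) = -827.5
Financial account = -(-827.5) = 827.5

827.5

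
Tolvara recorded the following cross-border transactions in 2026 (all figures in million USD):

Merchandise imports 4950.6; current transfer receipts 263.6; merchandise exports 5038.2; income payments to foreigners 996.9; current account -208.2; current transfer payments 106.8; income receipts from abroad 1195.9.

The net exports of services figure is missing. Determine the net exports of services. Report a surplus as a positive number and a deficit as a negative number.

Current account = goods balance + services balance + net primary income + net secondary income
Sum of the known components = 443.4
Net exports of services = CA - (known components) = -208.2 - 443.4 = -651.6

-651.6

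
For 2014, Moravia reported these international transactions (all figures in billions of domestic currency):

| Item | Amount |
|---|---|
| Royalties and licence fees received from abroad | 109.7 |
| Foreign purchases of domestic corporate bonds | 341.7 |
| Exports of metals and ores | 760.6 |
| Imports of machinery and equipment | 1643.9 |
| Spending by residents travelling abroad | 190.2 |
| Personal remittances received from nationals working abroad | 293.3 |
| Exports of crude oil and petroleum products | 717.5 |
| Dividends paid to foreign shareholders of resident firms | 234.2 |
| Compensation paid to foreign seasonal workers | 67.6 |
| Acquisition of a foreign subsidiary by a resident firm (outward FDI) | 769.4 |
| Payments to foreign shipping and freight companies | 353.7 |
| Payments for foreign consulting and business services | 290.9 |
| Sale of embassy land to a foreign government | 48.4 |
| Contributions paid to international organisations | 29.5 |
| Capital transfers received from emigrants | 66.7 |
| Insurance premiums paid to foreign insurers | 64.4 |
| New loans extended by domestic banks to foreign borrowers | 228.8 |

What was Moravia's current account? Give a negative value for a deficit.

Goods: 760.6 - 1643.9 + 717.5 = -165.8
Services: -290.9 - 353.7 - 190.2 - 64.4 + 109.7 = -789.5
Primary income: -234.2 - 67.6 = -301.8
Secondary income: -29.5 + 293.3 = 263.8
Current account = (-165.8) + (-789.5) + (-301.8) + 263.8 = -993.3
(Excluded from the current account — financial account: foreign purchases of domestic corporate bonds 341.7, acquisition of a foreign subsidiary by a resident firm (outward FDI) 769.4, new loans extended by domestic banks to foreign borrowers 228.8; capital account: sale of embassy land to a foreign government 48.4, capital transfers received from emigrants 66.7.)

-993.3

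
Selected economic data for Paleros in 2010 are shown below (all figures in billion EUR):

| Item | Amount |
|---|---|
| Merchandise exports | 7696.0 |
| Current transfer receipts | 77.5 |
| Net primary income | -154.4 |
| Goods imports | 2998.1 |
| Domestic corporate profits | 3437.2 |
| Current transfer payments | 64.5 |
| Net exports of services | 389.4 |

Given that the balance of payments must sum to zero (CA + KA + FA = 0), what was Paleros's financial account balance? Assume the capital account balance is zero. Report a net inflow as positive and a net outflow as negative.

-4945.9

Goods balance = 7696.0 - 2998.1 = 4697.9
Services balance = 389.4
Trade balance (goods + services) = 4697.9 + 389.4 = 5087.3
Net primary income = -154.4
Net secondary income = 77.5 - 64.5 = 13.0
Current account = 5087.3 + (-154.4) + 13.0 = 4945.9
Financial account = -(4945.9) = -4945.9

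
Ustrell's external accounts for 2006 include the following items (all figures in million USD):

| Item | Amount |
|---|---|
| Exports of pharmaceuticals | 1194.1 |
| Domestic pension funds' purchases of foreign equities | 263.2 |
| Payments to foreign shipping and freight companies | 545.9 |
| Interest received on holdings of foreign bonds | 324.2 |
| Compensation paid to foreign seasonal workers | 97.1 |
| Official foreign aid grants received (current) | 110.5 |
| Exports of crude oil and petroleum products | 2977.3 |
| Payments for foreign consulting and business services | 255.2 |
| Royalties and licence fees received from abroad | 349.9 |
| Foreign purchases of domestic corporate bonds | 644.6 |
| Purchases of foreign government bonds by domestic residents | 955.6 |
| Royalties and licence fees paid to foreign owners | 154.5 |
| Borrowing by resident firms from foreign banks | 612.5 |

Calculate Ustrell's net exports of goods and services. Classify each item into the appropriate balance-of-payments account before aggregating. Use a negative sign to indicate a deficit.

3565.7

Goods: 1194.1 + 2977.3 = 4171.4
Services: -154.5 - 255.2 - 545.9 + 349.9 = -605.7
Trade balance = 4171.4 + (-605.7) = 3565.7
(Excluded from the trade balance — financial account: domestic pension funds' purchases of foreign equities 263.2, foreign purchases of domestic corporate bonds 644.6, purchases of foreign government bonds by domestic residents 955.6, borrowing by resident firms from foreign banks 612.5; primary income: interest received on holdings of foreign bonds 324.2, compensation paid to foreign seasonal workers 97.1; secondary income: official foreign aid grants received (current) 110.5.)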